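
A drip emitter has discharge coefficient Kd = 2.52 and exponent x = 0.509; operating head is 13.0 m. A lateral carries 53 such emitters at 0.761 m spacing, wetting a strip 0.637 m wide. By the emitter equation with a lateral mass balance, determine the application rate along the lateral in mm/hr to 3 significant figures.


Approach: apply the emitter equation with a lateral mass balance, q = Kd*h^x; Q = n*q; rate = Q/(n*spacing*width).
Step 1 — single emitter flow (q = Kd*h^x):
  q = 2.52 * 13.0^0.509 = 9.2982 L/hr
Step 2 — total lateral flow: Q = 53 * 9.2982 = 492.80 L/hr
Step 3 — wetted area: A = 53 * 0.761 * 0.637 = 25.692 m^2
Step 4 — application rate: Q/A = 492.80/25.692 = 19.2 mm/hr
Therefore the application rate along the lateral = 19.2 mm/hr.


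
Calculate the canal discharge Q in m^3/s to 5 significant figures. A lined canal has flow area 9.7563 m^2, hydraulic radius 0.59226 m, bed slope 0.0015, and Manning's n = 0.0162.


Approach: apply Manning's equation, Q = (1/n)*A*R^(2/3)*S^(1/2).
Q = (1/0.0162) * 9.7563 * 0.59226^(2/3) * 0.0015^(1/2) = 16.450 m^3/s
Therefore the canal discharge Q = 16.450 m^3/s.


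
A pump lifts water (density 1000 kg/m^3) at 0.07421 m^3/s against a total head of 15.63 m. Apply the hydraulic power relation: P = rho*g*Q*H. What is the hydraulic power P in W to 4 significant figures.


P = 1000 * 9.81 * 0.07421 * 15.63 = 11380 W
Therefore the hydraulic power P = 11380 W.


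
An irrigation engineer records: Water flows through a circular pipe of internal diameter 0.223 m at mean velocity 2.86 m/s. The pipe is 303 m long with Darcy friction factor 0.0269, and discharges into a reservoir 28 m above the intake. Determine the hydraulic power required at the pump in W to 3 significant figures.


Approach: apply continuity + Darcy-Weisbach + hydraulic power, Q = A*v; hf = f*(L/D)*(v^2/(2g)); H = static + hf; P = rho*g*Q*H.
Step 1 — flow rate (continuity, Q = A*v):
  A = pi*(0.223/2)^2 = 0.039057 m^2
  Q = 0.039057 * 2.86 = 0.11170 m^3/s
Step 2 — friction head loss (Darcy-Weisbach):
  hf = 0.0269 * (303/0.223) * (2.86^2 / (2*9.81))
  hf = 15.238 m
Step 3 — total head: H = 28 + 15.238 = 43.238 m
Step 4 — hydraulic power (P = rho*g*Q*H):
  P = 1000 * 9.81 * 0.11170 * 43.238 = 47400 W
Therefore the hydraulic power required at the pump = 47400 W.


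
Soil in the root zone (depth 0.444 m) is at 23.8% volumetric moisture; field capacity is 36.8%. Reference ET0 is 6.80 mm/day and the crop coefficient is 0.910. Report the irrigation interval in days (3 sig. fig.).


Approach: apply soil-water budget scheduling, SMD = (FC-theta)/100*depth*1000; ETc = ET0*Kc; interval = SMD/ETc.
Step 1 — soil moisture deficit:
  SMD = (36.8 - 23.8)/100 * 0.444 * 1000 = 57.720 mm
Step 2 — daily crop ET (ETc = ET0*Kc):
  ETc = 6.80 * 0.910 = 6.1880 mm/day
Step 3 — irrigation interval (SMD/ETc):
  interval = 57.720 / 6.1880 = 9.33 days
Therefore the irrigation interval = 9.33 days.


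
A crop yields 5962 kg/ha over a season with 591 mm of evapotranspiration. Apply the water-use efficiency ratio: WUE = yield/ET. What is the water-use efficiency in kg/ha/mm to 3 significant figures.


WUE = 5962 / 591 = 10.1 kg/ha/mm
Therefore the water-use efficiency = 10.1 kg/ha/mm.


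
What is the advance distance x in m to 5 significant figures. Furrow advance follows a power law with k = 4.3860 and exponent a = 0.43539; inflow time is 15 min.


Approach: apply the power-law advance function, x = k*t^a.
x = 4.3860 * 15^0.43539 = 14.260 m
Therefore the advance distance x = 14.260 m.


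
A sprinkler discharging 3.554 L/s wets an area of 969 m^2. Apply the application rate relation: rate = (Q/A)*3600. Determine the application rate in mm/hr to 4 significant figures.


rate = (3.554 / 969) * 3600 = 13.20 mm/hr
Therefore the application rate = 13.20 mm/hr.


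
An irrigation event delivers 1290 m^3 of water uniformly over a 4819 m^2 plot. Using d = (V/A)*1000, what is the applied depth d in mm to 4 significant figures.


d = (1290 / 4819) * 1000 = 267.7 mm
Therefore the applied depth d = 267.7 mm.


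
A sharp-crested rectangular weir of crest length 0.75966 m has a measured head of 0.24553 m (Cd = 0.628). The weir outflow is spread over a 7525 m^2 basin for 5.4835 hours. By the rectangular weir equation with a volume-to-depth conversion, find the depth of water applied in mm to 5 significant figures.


Approach: apply the rectangular weir equation with a volume-to-depth conversion, Q = (2/3)*Cd*L*sqrt(2g)*H^1.5; d = Q*t/A * 1000.
Step 1 — weir discharge:
  Q = (2/3)*0.628*0.75966*sqrt(2*9.81)*0.24553^1.5 = 0.1713934 m^3/s
Step 2 — volume: V = 0.1713934 * 5.4835*3600 = 3383.408 m^3
Step 3 — depth: d = V/A * 1000 = 3383.408/7525 * 1000 = 449.62 mm
Therefore the depth of water applied = 449.62 mm.


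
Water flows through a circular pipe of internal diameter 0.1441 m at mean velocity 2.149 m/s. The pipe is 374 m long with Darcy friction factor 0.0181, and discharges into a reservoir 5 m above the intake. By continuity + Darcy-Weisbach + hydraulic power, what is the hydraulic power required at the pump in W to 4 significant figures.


Approach: apply continuity + Darcy-Weisbach + hydraulic power, Q = A*v; hf = f*(L/D)*(v^2/(2g)); H = static + hf; P = rho*g*Q*H.
Step 1 — flow rate (continuity, Q = A*v):
  A = pi*(0.1441/2)^2 = 0.0163086 m^2
  Q = 0.0163086 * 2.149 = 0.0350473 m^3/s
Step 2 — friction head loss (Darcy-Weisbach):
  hf = 0.0181 * (374/0.1441) * (2.149^2 / (2*9.81))
  hf = 11.0576 m
Step 3 — total head: H = 5 + 11.0576 = 16.0576 m
Step 4 — hydraulic power (P = rho*g*Q*H):
  P = 1000 * 9.81 * 0.0350473 * 16.0576 = 5521 W
Therefore the hydraulic power required at the pump = 5521 W.


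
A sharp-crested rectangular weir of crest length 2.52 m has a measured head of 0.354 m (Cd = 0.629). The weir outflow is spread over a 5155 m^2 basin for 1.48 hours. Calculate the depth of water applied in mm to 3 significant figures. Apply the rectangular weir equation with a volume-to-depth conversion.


Approach: apply the rectangular weir equation with a volume-to-depth conversion, Q = (2/3)*Cd*L*sqrt(2g)*H^1.5; d = Q*t/A * 1000.
Step 1 — weir discharge:
  Q = (2/3)*0.629*2.52*sqrt(2*9.81)*0.354^1.5 = 0.98586 m^3/s
Step 2 — volume: V = 0.98586 * 1.48*3600 = 5252.7 m^3
Step 3 — depth: d = V/A * 1000 = 5252.7/5155 * 1000 = 1020 mm
Therefore the depth of water applied = 1020 mm.


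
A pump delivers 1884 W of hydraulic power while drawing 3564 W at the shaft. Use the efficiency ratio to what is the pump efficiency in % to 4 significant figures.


Approach: apply the efficiency ratio, eta = (P_out/P_in)*100.
eta = (1884 / 3564) * 100 = 52.86 %
Therefore the pump efficiency = 52.86 %.


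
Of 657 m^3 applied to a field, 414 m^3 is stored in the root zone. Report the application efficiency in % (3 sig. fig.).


Approach: apply the application efficiency ratio, Ea = (stored/applied)*100.
Ea = (414/657)*100 = 63.0 %
Therefore the application efficiency = 63.0 %.


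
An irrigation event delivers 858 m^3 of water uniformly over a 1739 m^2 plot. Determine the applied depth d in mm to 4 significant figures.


Approach: apply depth from volume over area, d = (V/A)*1000.
d = (858 / 1739) * 1000 = 493.4 mm
Therefore the applied depth d = 493.4 mm.


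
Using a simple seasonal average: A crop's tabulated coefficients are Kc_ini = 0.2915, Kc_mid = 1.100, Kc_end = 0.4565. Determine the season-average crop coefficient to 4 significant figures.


Approach: apply a simple seasonal average, Kc_avg = (Kc_ini + Kc_mid + Kc_end)/3.
Kc_avg = (0.2915 + 1.100 + 0.4565)/3 = 0.6160
Therefore the season-average crop coefficient = 0.6160.


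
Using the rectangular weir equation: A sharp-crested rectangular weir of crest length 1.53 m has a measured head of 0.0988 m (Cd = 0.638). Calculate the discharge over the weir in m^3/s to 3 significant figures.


Approach: apply the rectangular weir equation, Q = (2/3)*Cd*L*sqrt(2g)*H^1.5.
Q = (2/3)*0.638*1.53*sqrt(2*9.81)*0.0988^1.5 = 0.0895 m^3/s
Therefore the discharge over the weir = 0.0895 m^3/s.


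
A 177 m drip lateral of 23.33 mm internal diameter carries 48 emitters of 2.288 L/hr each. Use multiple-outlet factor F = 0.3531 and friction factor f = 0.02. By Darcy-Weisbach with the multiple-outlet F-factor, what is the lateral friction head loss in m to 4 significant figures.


Approach: apply Darcy-Weisbach with the multiple-outlet F-factor, Q = n*q/(3600*1000) m^3/s; v = Q/A; hf = F*f*(L/D)*(v^2/(2g)).
Q = 48*2.288/(3600*1000) = 3.05067e-05 m^3/s
A = pi*(23.33e-3/2)^2 = 4.27484e-04 m^2, so v = Q/A = 0.0713634 m/s
hf = 0.3531*0.02*(177/0.02333)*(0.0713634^2/(2*9.81)) = 0.01391 m
Therefore the lateral friction head loss = 0.01391 m.


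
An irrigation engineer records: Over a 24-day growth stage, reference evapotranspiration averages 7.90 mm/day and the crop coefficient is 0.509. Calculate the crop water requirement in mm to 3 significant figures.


Approach: apply the crop water requirement relation, CWR = ET0 * Kc * days.
CWR = 7.90 * 0.509 * 24 = 96.5 mm
Therefore the crop water requirement = 96.5 mm.


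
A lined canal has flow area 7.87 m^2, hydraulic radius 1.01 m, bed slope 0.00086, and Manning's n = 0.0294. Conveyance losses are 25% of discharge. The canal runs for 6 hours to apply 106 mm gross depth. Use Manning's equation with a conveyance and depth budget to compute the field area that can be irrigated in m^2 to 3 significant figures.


Approach: apply Manning's equation with a conveyance and depth budget, Q = (1/n)*A*R^(2/3)*S^(1/2); Q_field = Q*(1-loss); Area = Q_field*t/(d/1000).
Step 1 — canal discharge (Manning's equation):
  Q = (1/0.0294) * 7.87 * 1.01^(2/3) * 0.00086^(1/2) = 7.9024 m^3/s
Step 2 — delivered flow: Q_field = 7.9024*(1 - 25/100) = 5.9268 m^3/s
Step 3 — volume delivered: V = 5.9268 * 6*3600 = 128020 m^3
Step 4 — area served: A = V / (depth/1000) = 128020 / 0.106 = 1210000 m^2
Therefore the field area that can be irrigated = 1210000 m^2.


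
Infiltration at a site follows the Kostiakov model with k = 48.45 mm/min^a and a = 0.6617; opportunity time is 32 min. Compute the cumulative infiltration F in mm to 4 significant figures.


Approach: apply the Kostiakov infiltration equation, F = k*t^a.
F = 48.45 * 32^0.6617 = 480.0 mm
Therefore the cumulative infiltration F = 480.0 mm.


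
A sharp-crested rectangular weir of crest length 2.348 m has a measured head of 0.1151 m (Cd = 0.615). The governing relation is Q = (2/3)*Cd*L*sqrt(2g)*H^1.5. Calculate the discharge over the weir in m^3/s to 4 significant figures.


Q = (2/3)*0.615*2.348*sqrt(2*9.81)*0.1151^1.5 = 0.1665 m^3/s
Therefore the discharge over the weir = 0.1665 m^3/s.


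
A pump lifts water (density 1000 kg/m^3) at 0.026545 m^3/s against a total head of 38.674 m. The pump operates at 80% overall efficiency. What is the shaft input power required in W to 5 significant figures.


Approach: apply hydraulic power then efficiency conversion, P = rho*g*Q*H; P_in = P/eta.
Step 1 — hydraulic power (P = rho*g*Q*H):
  P = 1000 * 9.81 * 0.026545 * 38.674 = 10070.96 W
Step 2 — input power: P_in = P/eta = 10070.96 / 0.8 = 12589 W
Therefore the shaft input power required = 12589 W.


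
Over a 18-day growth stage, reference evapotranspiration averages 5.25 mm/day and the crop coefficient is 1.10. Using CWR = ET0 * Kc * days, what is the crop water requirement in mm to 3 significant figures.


CWR = 5.25 * 1.10 * 18 = 104 mm
Therefore the crop water requirement = 104 mm.


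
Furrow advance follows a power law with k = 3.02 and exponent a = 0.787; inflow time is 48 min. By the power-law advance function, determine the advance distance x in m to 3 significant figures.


Approach: apply the power-law advance function, x = k*t^a.
x = 3.02 * 48^0.787 = 63.6 m
Therefore the advance distance x = 63.6 m.


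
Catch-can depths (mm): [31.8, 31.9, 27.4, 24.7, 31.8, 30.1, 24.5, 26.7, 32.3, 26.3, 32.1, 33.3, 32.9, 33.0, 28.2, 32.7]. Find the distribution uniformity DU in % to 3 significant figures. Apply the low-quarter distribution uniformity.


Approach: apply the low-quarter distribution uniformity, DU = (mean of lowest quarter of readings / overall mean)*100.
sorted lowest 4 of 16: [24.5, 24.7, 26.3, 26.7] -> mean = 25.550 mm
overall mean = 29.981 mm
DU = (25.550/29.981)*100 = 85.2 %
Therefore the distribution uniformity DU = 85.2 %.


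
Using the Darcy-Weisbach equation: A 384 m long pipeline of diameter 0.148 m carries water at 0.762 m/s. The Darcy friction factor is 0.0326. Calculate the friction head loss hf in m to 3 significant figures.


Approach: apply the Darcy-Weisbach equation, hf = f*(L/D)*(v^2/(2g)).
hf = 0.0326 * (384/0.148) * (0.762^2 / (2*9.81))
hf = 2.50 m
Therefore the friction head loss hf = 2.50 m.


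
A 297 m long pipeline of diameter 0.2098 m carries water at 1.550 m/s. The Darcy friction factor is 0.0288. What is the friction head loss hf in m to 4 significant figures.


Approach: apply the Darcy-Weisbach equation, hf = f*(L/D)*(v^2/(2g)).
hf = 0.0288 * (297/0.2098) * (1.550^2 / (2*9.81))
hf = 4.992 m
Therefore the friction head loss hf = 4.992 m.


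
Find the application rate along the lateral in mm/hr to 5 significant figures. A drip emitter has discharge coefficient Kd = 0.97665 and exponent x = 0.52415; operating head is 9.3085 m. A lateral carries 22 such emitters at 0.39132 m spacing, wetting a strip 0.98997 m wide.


Approach: apply the emitter equation with a lateral mass balance, q = Kd*h^x; Q = n*q; rate = Q/(n*spacing*width).
Step 1 — single emitter flow (q = Kd*h^x):
  q = 0.97665 * 9.3085^0.52415 = 3.144686 L/hr
Step 2 — total lateral flow: Q = 22 * 3.144686 = 69.18309 L/hr
Step 3 — wetted area: A = 22 * 0.39132 * 0.98997 = 8.522691 m^2
Step 4 — application rate: Q/A = 69.18309/8.522691 = 8.1175 mm/hr
Therefore the application rate along the lateral = 8.1175 mm/hr.


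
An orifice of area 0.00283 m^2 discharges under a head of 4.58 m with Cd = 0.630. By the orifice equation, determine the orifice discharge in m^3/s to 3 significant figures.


Approach: apply the orifice equation, Q = Cd*A*sqrt(2*g*h).
Q = 0.630 * 0.00283 * sqrt(2*9.81*4.58) = 0.0169 m^3/s
Therefore the orifice discharge = 0.0169 m^3/s.


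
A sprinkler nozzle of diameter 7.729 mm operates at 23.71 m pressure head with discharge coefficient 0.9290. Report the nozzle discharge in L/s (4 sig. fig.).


Approach: apply the orifice equation, Q = Cd*A*sqrt(2*g*h), A = pi*(d/2)^2.
A = pi*(7.729e-3/2)^2 = 4.69177e-05 m^2
Q = 0.9290 * 4.69177e-05 * sqrt(2*9.81*23.71) * 1000 = 0.9401 L/s
Therefore the nozzle discharge = 0.9401 L/s.


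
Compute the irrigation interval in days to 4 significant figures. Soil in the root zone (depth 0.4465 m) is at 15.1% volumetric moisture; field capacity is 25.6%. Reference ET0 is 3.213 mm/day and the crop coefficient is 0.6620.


Approach: apply soil-water budget scheduling, SMD = (FC-theta)/100*depth*1000; ETc = ET0*Kc; interval = SMD/ETc.
Step 1 — soil moisture deficit:
  SMD = (25.6 - 15.1)/100 * 0.4465 * 1000 = 46.8825 mm
Step 2 — daily crop ET (ETc = ET0*Kc):
  ETc = 3.213 * 0.6620 = 2.12701 mm/day
Step 3 — irrigation interval (SMD/ETc):
  interval = 46.8825 / 2.12701 = 22.04 days
Therefore the irrigation interval = 22.04 days.


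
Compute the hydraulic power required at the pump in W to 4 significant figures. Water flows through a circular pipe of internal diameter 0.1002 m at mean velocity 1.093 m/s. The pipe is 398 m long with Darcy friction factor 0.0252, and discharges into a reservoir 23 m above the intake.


Approach: apply continuity + Darcy-Weisbach + hydraulic power, Q = A*v; hf = f*(L/D)*(v^2/(2g)); H = static + hf; P = rho*g*Q*H.
Step 1 — flow rate (continuity, Q = A*v):
  A = pi*(0.1002/2)^2 = 0.00788543 m^2
  Q = 0.00788543 * 1.093 = 0.00861877 m^3/s
Step 2 — friction head loss (Darcy-Weisbach):
  hf = 0.0252 * (398/0.1002) * (1.093^2 / (2*9.81))
  hf = 6.09477 m
Step 3 — total head: H = 23 + 6.09477 = 29.0948 m
Step 4 — hydraulic power (P = rho*g*Q*H):
  P = 1000 * 9.81 * 0.00861877 * 29.0948 = 2460 W
Therefore the hydraulic power required at the pump = 2460 W.


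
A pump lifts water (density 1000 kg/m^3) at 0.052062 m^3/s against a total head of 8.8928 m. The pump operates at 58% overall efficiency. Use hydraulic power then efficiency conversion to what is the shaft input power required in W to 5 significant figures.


Approach: apply hydraulic power then efficiency conversion, P = rho*g*Q*H; P_in = P/eta.
Step 1 — hydraulic power (P = rho*g*Q*H):
  P = 1000 * 9.81 * 0.052062 * 8.8928 = 4541.804 W
Step 2 — input power: P_in = P/eta = 4541.804 / 0.58 = 7830.7 W
Therefore the shaft input power required = 7830.7 W.


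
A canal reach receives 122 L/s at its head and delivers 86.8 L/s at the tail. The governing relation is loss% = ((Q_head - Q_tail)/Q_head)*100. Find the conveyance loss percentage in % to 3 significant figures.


loss = ((122 - 86.8)/122)*100 = 28.9 %
Therefore the conveyance loss percentage = 28.9 %.


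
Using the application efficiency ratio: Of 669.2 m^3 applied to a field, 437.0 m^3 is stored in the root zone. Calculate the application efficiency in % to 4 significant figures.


Approach: apply the application efficiency ratio, Ea = (stored/applied)*100.
Ea = (437.0/669.2)*100 = 65.30 %
Therefore the application efficiency = 65.30 %.


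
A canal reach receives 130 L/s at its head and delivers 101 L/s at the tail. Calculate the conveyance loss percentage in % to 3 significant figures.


Approach: apply the conveyance loss ratio, loss% = ((Q_head - Q_tail)/Q_head)*100.
loss = ((130 - 101)/130)*100 = 22.3 %
Therefore the conveyance loss percentage = 22.3 %.


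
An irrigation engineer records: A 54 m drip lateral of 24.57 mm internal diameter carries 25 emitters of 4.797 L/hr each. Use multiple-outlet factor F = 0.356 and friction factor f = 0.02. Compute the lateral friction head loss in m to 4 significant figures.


Approach: apply Darcy-Weisbach with the multiple-outlet F-factor, Q = n*q/(3600*1000) m^3/s; v = Q/A; hf = F*f*(L/D)*(v^2/(2g)).
Q = 25*4.797/(3600*1000) = 3.33125e-05 m^3/s
A = pi*(24.57e-3/2)^2 = 4.74133e-04 m^2, so v = Q/A = 0.0702598 m/s
hf = 0.356*0.02*(54/0.02457)*(0.0702598^2/(2*9.81)) = 0.003937 m
Therefore the lateral friction head loss = 0.003937 m.


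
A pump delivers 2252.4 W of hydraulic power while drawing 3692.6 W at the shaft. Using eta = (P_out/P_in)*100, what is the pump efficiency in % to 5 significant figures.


eta = (2252.4 / 3692.6) * 100 = 60.998 %
Therefore the pump efficiency = 60.998 %.


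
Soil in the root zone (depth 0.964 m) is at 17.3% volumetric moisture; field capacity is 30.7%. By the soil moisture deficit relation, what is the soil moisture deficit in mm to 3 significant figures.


Approach: apply the soil moisture deficit relation, SMD = (FC - theta)/100 * depth * 1000.
SMD = (30.7 - 17.3)/100 * 0.964 * 1000 = 129 mm
Therefore the soil moisture deficit = 129 mm.


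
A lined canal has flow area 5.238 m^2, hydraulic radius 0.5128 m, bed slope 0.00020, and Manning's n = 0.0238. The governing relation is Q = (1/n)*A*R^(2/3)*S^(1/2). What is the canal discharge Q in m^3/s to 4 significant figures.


Q = (1/0.0238) * 5.238 * 0.5128^(2/3) * 0.00020^(1/2) = 1.994 m^3/s
Therefore the canal discharge Q = 1.994 m^3/s.


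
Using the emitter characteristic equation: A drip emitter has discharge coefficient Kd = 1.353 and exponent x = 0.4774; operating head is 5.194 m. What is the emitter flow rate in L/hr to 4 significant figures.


Approach: apply the emitter characteristic equation, q = Kd * h^x.
q = 1.353 * 5.194^0.4774 = 2.971 L/hr
Therefore the emitter flow rate = 2.971 L/hr.


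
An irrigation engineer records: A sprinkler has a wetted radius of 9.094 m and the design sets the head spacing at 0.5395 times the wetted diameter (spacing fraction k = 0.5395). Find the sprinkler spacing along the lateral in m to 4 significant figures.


Approach: apply the sprinkler spacing rule (spacing as a fraction of wetted diameter), S = k*(2*R).
S = 0.5395 * (2 * 9.094) = 9.812 m
Therefore the sprinkler spacing along the lateral = 9.812 m.


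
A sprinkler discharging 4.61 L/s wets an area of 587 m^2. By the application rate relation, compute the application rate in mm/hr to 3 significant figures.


Approach: apply the application rate relation, rate = (Q/A)*3600.
rate = (4.61 / 587) * 3600 = 28.3 mm/hr
Therefore the application rate = 28.3 mm/hr.


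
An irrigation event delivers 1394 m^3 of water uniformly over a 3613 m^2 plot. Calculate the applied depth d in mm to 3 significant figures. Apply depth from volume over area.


Approach: apply depth from volume over area, d = (V/A)*1000.
d = (1394 / 3613) * 1000 = 386 mm
Therefore the applied depth d = 386 mm.


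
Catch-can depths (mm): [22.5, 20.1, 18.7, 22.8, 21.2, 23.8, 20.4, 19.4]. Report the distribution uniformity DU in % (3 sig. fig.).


Approach: apply the low-quarter distribution uniformity, DU = (mean of lowest quarter of readings / overall mean)*100.
sorted lowest 2 of 8: [18.7, 19.4] -> mean = 19.050 mm
overall mean = 21.113 mm
DU = (19.050/21.113)*100 = 90.2 %
Therefore the distribution uniformity DU = 90.2 %.


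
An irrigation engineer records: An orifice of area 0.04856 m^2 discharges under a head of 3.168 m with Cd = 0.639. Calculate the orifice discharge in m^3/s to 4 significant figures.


Approach: apply the orifice equation, Q = Cd*A*sqrt(2*g*h).
Q = 0.639 * 0.04856 * sqrt(2*9.81*3.168) = 0.2446 m^3/s
Therefore the orifice discharge = 0.2446 m^3/s.


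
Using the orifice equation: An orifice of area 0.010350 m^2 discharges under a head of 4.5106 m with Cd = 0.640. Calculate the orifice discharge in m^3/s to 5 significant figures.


Approach: apply the orifice equation, Q = Cd*A*sqrt(2*g*h).
Q = 0.640 * 0.010350 * sqrt(2*9.81*4.5106) = 0.062314 m^3/s
Therefore the orifice discharge = 0.062314 m^3/s.


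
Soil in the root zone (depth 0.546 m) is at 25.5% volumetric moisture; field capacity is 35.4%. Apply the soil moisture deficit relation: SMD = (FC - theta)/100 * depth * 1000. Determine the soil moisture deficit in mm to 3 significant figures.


SMD = (35.4 - 25.5)/100 * 0.546 * 1000 = 54.1 mm
Therefore the soil moisture deficit = 54.1 mm.


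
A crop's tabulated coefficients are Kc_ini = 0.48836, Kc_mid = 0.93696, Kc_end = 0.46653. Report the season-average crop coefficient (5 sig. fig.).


Approach: apply a simple seasonal average, Kc_avg = (Kc_ini + Kc_mid + Kc_end)/3.
Kc_avg = (0.48836 + 0.93696 + 0.46653)/3 = 0.63062
Therefore the season-average crop coefficient = 0.63062.


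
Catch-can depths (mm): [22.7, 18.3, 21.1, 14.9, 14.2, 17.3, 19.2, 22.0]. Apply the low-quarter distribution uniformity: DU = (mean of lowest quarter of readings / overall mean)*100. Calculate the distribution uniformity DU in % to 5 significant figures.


sorted lowest 2 of 8: [14.2, 14.9] -> mean = 14.55000 mm
overall mean = 18.71250 mm
DU = (14.55000/18.71250)*100 = 77.756 %
Therefore the distribution uniformity DU = 77.756 %.


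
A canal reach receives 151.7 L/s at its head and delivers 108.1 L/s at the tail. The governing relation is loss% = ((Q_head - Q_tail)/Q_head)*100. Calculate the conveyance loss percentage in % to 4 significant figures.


loss = ((151.7 - 108.1)/151.7)*100 = 28.74 %
Therefore the conveyance loss percentage = 28.74 %.


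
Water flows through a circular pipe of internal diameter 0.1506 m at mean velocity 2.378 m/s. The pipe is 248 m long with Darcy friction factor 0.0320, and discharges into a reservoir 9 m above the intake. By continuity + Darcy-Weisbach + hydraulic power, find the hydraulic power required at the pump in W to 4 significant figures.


Approach: apply continuity + Darcy-Weisbach + hydraulic power, Q = A*v; hf = f*(L/D)*(v^2/(2g)); H = static + hf; P = rho*g*Q*H.
Step 1 — flow rate (continuity, Q = A*v):
  A = pi*(0.1506/2)^2 = 0.0178131 m^2
  Q = 0.0178131 * 2.378 = 0.0423596 m^3/s
Step 2 — friction head loss (Darcy-Weisbach):
  hf = 0.0320 * (248/0.1506) * (2.378^2 / (2*9.81))
  hf = 15.1880 m
Step 3 — total head: H = 9 + 15.1880 = 24.1880 m
Step 4 — hydraulic power (P = rho*g*Q*H):
  P = 1000 * 9.81 * 0.0423596 * 24.1880 = 10050 W
Therefore the hydraulic power required at the pump = 10050 W.


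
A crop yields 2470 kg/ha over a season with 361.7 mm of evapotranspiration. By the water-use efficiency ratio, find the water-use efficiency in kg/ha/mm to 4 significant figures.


Approach: apply the water-use efficiency ratio, WUE = yield/ET.
WUE = 2470 / 361.7 = 6.829 kg/ha/mm
Therefore the water-use efficiency = 6.829 kg/ha/mm.


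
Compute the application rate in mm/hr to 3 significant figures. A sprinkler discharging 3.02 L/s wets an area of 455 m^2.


Approach: apply the application rate relation, rate = (Q/A)*3600.
rate = (3.02 / 455) * 3600 = 23.9 mm/hr
Therefore the application rate = 23.9 mm/hr.


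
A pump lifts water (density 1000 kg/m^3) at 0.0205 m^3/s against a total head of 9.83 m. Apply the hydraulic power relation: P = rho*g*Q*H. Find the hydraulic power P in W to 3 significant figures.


P = 1000 * 9.81 * 0.0205 * 9.83 = 1980 W
Therefore the hydraulic power P = 1980 W.


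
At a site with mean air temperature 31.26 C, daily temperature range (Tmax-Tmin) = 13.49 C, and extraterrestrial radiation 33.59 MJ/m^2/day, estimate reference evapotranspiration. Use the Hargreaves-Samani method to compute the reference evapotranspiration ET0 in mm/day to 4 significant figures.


Approach: apply the Hargreaves-Samani method, ET0 = 0.0023*(Tmean+17.8)*sqrt(Tmax-Tmin)*0.408*Ra.
ET0 = 0.0023*(31.26+17.8)*sqrt(13.49)*0.408*33.59 = 5.680 mm/day
Therefore the reference evapotranspiration ET0 = 5.680 mm/day.


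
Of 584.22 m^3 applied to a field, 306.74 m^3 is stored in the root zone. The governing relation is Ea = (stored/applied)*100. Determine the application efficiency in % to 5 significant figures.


Ea = (306.74/584.22)*100 = 52.504 %
Therefore the application efficiency = 52.504 %.


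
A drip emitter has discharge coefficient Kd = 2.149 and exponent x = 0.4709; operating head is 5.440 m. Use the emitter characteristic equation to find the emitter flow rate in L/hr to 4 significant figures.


Approach: apply the emitter characteristic equation, q = Kd * h^x.
q = 2.149 * 5.440^0.4709 = 4.771 L/hr
Therefore the emitter flow rate = 4.771 L/hr.


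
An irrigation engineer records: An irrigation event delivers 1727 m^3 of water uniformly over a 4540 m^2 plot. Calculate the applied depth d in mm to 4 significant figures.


Approach: apply depth from volume over area, d = (V/A)*1000.
d = (1727 / 4540) * 1000 = 380.4 mm
Therefore the applied depth d = 380.4 mm.


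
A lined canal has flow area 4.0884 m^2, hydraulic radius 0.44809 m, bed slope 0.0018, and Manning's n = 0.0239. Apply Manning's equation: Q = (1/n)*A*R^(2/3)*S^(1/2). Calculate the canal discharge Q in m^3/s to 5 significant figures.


Q = (1/0.0239) * 4.0884 * 0.44809^(2/3) * 0.0018^(1/2) = 4.2498 m^3/s
Therefore the canal discharge Q = 4.2498 m^3/s.


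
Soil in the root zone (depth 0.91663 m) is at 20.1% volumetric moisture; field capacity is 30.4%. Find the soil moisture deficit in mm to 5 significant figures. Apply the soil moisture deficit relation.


Approach: apply the soil moisture deficit relation, SMD = (FC - theta)/100 * depth * 1000.
SMD = (30.4 - 20.1)/100 * 0.91663 * 1000 = 94.413 mm
Therefore the soil moisture deficit = 94.413 mm.


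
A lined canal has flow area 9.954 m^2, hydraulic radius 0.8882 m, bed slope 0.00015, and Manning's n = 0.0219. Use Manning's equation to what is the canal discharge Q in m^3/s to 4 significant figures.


Approach: apply Manning's equation, Q = (1/n)*A*R^(2/3)*S^(1/2).
Q = (1/0.0219) * 9.954 * 0.8882^(2/3) * 0.00015^(1/2) = 5.144 m^3/s
Therefore the canal discharge Q = 5.144 m^3/s.


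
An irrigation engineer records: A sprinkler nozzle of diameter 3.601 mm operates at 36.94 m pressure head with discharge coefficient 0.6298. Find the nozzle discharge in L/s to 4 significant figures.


Approach: apply the orifice equation, Q = Cd*A*sqrt(2*g*h), A = pi*(d/2)^2.
A = pi*(3.601e-3/2)^2 = 1.01844e-05 m^2
Q = 0.6298 * 1.01844e-05 * sqrt(2*9.81*36.94) * 1000 = 0.1727 L/s
Therefore the nozzle discharge = 0.1727 L/s.


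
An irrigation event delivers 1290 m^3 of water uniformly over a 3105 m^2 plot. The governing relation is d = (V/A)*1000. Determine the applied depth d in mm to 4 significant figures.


d = (1290 / 3105) * 1000 = 415.5 mm
Therefore the applied depth d = 415.5 mm.


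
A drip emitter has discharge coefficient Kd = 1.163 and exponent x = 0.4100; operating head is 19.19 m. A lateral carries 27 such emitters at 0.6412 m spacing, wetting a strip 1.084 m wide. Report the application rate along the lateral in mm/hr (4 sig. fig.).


Approach: apply the emitter equation with a lateral mass balance, q = Kd*h^x; Q = n*q; rate = Q/(n*spacing*width).
Step 1 — single emitter flow (q = Kd*h^x):
  q = 1.163 * 19.19^0.4100 = 3.90517 L/hr
Step 2 — total lateral flow: Q = 27 * 3.90517 = 105.440 L/hr
Step 3 — wetted area: A = 27 * 0.6412 * 1.084 = 18.7666 m^2
Step 4 — application rate: Q/A = 105.440/18.7666 = 5.618 mm/hr
Therefore the application rate along the lateral = 5.618 mm/hr.


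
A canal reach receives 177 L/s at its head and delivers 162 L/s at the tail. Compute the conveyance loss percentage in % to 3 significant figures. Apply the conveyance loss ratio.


Approach: apply the conveyance loss ratio, loss% = ((Q_head - Q_tail)/Q_head)*100.
loss = ((177 - 162)/177)*100 = 8.47 %
Therefore the conveyance loss percentage = 8.47 %.


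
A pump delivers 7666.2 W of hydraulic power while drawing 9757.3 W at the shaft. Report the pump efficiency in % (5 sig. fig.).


Approach: apply the efficiency ratio, eta = (P_out/P_in)*100.
eta = (7666.2 / 9757.3) * 100 = 78.569 %
Therefore the pump efficiency = 78.569 %.


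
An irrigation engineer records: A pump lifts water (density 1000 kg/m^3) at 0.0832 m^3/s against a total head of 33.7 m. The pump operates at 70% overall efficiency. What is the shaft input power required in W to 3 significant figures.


Approach: apply hydraulic power then efficiency conversion, P = rho*g*Q*H; P_in = P/eta.
Step 1 — hydraulic power (P = rho*g*Q*H):
  P = 1000 * 9.81 * 0.0832 * 33.7 = 27506 W
Step 2 — input power: P_in = P/eta = 27506 / 0.7 = 39300 W
Therefore the shaft input power required = 39300 W.


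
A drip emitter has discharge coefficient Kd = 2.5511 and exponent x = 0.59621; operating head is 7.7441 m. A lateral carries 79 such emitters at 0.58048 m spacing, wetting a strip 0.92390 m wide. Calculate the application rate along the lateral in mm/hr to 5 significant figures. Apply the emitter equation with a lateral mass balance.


Approach: apply the emitter equation with a lateral mass balance, q = Kd*h^x; Q = n*q; rate = Q/(n*spacing*width).
Step 1 — single emitter flow (q = Kd*h^x):
  q = 2.5511 * 7.7441^0.59621 = 8.644519 L/hr
Step 2 — total lateral flow: Q = 79 * 8.644519 = 682.9170 L/hr
Step 3 — wetted area: A = 79 * 0.58048 * 0.92390 = 42.36813 m^2
Step 4 — application rate: Q/A = 682.9170/42.36813 = 16.119 mm/hr
Therefore the application rate along the lateral = 16.119 mm/hr.


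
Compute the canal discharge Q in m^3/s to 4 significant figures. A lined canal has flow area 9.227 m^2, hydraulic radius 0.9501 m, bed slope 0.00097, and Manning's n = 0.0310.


Approach: apply Manning's equation, Q = (1/n)*A*R^(2/3)*S^(1/2).
Q = (1/0.0310) * 9.227 * 0.9501^(2/3) * 0.00097^(1/2) = 8.959 m^3/s
Therefore the canal discharge Q = 8.959 m^3/s.


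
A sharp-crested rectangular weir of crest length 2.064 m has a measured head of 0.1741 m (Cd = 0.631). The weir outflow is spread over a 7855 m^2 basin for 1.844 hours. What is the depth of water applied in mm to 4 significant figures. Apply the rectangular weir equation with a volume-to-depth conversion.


Approach: apply the rectangular weir equation with a volume-to-depth conversion, Q = (2/3)*Cd*L*sqrt(2g)*H^1.5; d = Q*t/A * 1000.
Step 1 — weir discharge:
  Q = (2/3)*0.631*2.064*sqrt(2*9.81)*0.1741^1.5 = 0.279380 m^3/s
Step 2 — volume: V = 0.279380 * 1.844*3600 = 1854.64 m^3
Step 3 — depth: d = V/A * 1000 = 1854.64/7855 * 1000 = 236.1 mm
Therefore the depth of water applied = 236.1 mm.


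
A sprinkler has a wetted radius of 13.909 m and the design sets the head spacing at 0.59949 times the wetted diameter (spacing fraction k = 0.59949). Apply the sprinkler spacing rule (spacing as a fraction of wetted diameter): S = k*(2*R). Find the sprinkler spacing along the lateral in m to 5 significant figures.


S = 0.59949 * (2 * 13.909) = 16.677 m
Therefore the sprinkler spacing along the lateral = 16.677 m.


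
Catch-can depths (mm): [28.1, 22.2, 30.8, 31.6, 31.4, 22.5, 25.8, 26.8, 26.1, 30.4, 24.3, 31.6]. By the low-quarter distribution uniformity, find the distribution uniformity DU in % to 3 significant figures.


Approach: apply the low-quarter distribution uniformity, DU = (mean of lowest quarter of readings / overall mean)*100.
sorted lowest 3 of 12: [22.2, 22.5, 24.3] -> mean = 23.000 mm
overall mean = 27.633 mm
DU = (23.000/27.633)*100 = 83.2 %
Therefore the distribution uniformity DU = 83.2 %.


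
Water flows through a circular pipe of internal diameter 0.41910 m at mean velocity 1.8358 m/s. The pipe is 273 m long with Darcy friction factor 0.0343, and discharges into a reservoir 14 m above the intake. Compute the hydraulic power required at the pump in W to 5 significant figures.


Approach: apply continuity + Darcy-Weisbach + hydraulic power, Q = A*v; hf = f*(L/D)*(v^2/(2g)); H = static + hf; P = rho*g*Q*H.
Step 1 — flow rate (continuity, Q = A*v):
  A = pi*(0.41910/2)^2 = 0.1379511 m^2
  Q = 0.1379511 * 1.8358 = 0.2532506 m^3/s
Step 2 — friction head loss (Darcy-Weisbach):
  hf = 0.0343 * (273/0.41910) * (1.8358^2 / (2*9.81))
  hf = 3.837875 m
Step 3 — total head: H = 14 + 3.837875 = 17.83788 m
Step 4 — hydraulic power (P = rho*g*Q*H):
  P = 1000 * 9.81 * 0.2532506 * 17.83788 = 44316 W
Therefore the hydraulic power required at the pump = 44316 W.


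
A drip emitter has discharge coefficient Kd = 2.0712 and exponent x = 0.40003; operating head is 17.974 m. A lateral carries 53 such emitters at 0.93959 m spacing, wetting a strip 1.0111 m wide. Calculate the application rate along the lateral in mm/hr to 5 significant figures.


Approach: apply the emitter equation with a lateral mass balance, q = Kd*h^x; Q = n*q; rate = Q/(n*spacing*width).
Step 1 — single emitter flow (q = Kd*h^x):
  q = 2.0712 * 17.974^0.40003 = 6.578359 L/hr
Step 2 — total lateral flow: Q = 53 * 6.578359 = 348.6530 L/hr
Step 3 — wetted area: A = 53 * 0.93959 * 1.0111 = 50.35103 m^2
Step 4 — application rate: Q/A = 348.6530/50.35103 = 6.9244 mm/hr
Therefore the application rate along the lateral = 6.9244 mm/hr.


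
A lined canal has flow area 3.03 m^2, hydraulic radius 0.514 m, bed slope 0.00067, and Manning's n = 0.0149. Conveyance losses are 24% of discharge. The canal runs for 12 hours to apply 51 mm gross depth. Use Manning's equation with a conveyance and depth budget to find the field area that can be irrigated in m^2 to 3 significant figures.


Approach: apply Manning's equation with a conveyance and depth budget, Q = (1/n)*A*R^(2/3)*S^(1/2); Q_field = Q*(1-loss); Area = Q_field*t/(d/1000).
Step 1 — canal discharge (Manning's equation):
  Q = (1/0.0149) * 3.03 * 0.514^(2/3) * 0.00067^(1/2) = 3.3776 m^3/s
Step 2 — delivered flow: Q_field = 3.3776*(1 - 24/100) = 2.5669 m^3/s
Step 3 — volume delivered: V = 2.5669 * 12*3600 = 110890 m^3
Step 4 — area served: A = V / (depth/1000) = 110890 / 0.051 = 2170000 m^2
Therefore the field area that can be irrigated = 2170000 m^2.


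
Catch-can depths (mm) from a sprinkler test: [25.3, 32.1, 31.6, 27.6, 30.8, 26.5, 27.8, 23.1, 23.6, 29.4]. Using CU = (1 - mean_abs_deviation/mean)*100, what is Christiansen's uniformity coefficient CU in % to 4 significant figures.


mean = 27.7800 mm
mean |d_i - mean| = 2.56000 mm
CU = (1 - 2.56000/27.7800)*100 = 90.78 %
Therefore Christiansen's uniformity coefficient CU = 90.78 %.


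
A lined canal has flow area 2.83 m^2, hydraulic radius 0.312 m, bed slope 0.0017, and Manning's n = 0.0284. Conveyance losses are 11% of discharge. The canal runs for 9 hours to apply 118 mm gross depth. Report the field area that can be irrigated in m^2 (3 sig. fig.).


Approach: apply Manning's equation with a conveyance and depth budget, Q = (1/n)*A*R^(2/3)*S^(1/2); Q_field = Q*(1-loss); Area = Q_field*t/(d/1000).
Step 1 — canal discharge (Manning's equation):
  Q = (1/0.0284) * 2.83 * 0.312^(2/3) * 0.0017^(1/2) = 1.8900 m^3/s
Step 2 — delivered flow: Q_field = 1.8900*(1 - 11/100) = 1.6821 m^3/s
Step 3 — volume delivered: V = 1.6821 * 9*3600 = 54500 m^3
Step 4 — area served: A = V / (depth/1000) = 54500 / 0.118 = 462000 m^2
Therefore the field area that can be irrigated = 462000 m^2.


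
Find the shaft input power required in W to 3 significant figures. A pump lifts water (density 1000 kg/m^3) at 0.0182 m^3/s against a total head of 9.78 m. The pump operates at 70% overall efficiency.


Approach: apply hydraulic power then efficiency conversion, P = rho*g*Q*H; P_in = P/eta.
Step 1 — hydraulic power (P = rho*g*Q*H):
  P = 1000 * 9.81 * 0.0182 * 9.78 = 1746.1 W
Step 2 — input power: P_in = P/eta = 1746.1 / 0.7 = 2490 W
Therefore the shaft input power required = 2490 W.


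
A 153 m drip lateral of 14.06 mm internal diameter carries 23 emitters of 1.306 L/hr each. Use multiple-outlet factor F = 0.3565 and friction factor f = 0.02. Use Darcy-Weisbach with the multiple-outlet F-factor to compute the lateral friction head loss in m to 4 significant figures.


Approach: apply Darcy-Weisbach with the multiple-outlet F-factor, Q = n*q/(3600*1000) m^3/s; v = Q/A; hf = F*f*(L/D)*(v^2/(2g)).
Q = 23*1.306/(3600*1000) = 8.34389e-06 m^3/s
A = pi*(14.06e-3/2)^2 = 1.55260e-04 m^2, so v = Q/A = 0.0537413 m/s
hf = 0.3565*0.02*(153/0.01406)*(0.0537413^2/(2*9.81)) = 0.01142 m
Therefore the lateral friction head loss = 0.01142 m.


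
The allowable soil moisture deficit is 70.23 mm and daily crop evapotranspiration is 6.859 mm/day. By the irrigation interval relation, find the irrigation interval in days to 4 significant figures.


Approach: apply the irrigation interval relation, interval = SMD / ETc.
interval = 70.23 / 6.859 = 10.24 days
Therefore the irrigation interval = 10.24 days.


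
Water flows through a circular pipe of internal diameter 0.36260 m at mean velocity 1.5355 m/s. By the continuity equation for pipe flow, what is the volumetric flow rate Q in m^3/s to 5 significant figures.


Approach: apply the continuity equation for pipe flow, Q = A * v with A = pi*(D/2)^2.
A = pi*(0.36260/2)^2 = 0.1032632 m^2
Q = 0.1032632 * 1.5355 = 0.15856 m^3/s
Therefore the volumetric flow rate Q = 0.15856 m^3/s.


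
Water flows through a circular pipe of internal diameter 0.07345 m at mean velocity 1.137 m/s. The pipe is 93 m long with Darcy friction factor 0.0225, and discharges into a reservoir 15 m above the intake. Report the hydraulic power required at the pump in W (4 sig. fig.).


Approach: apply continuity + Darcy-Weisbach + hydraulic power, Q = A*v; hf = f*(L/D)*(v^2/(2g)); H = static + hf; P = rho*g*Q*H.
Step 1 — flow rate (continuity, Q = A*v):
  A = pi*(0.07345/2)^2 = 0.00423715 m^2
  Q = 0.00423715 * 1.137 = 0.00481764 m^3/s
Step 2 — friction head loss (Darcy-Weisbach):
  hf = 0.0225 * (93/0.07345) * (1.137^2 / (2*9.81))
  hf = 1.87714 m
Step 3 — total head: H = 15 + 1.87714 = 16.8771 m
Step 4 — hydraulic power (P = rho*g*Q*H):
  P = 1000 * 9.81 * 0.00481764 * 16.8771 = 797.6 W
Therefore the hydraulic power required at the pump = 797.6 W.


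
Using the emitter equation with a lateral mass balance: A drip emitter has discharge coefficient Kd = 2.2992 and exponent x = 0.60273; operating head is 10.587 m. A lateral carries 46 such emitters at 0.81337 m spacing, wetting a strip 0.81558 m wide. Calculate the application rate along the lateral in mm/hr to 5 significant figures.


Approach: apply the emitter equation with a lateral mass balance, q = Kd*h^x; Q = n*q; rate = Q/(n*spacing*width).
Step 1 — single emitter flow (q = Kd*h^x):
  q = 2.2992 * 10.587^0.60273 = 9.533187 L/hr
Step 2 — total lateral flow: Q = 46 * 9.533187 = 438.5266 L/hr
Step 3 — wetted area: A = 46 * 0.81337 * 0.81558 = 30.51494 m^2
Step 4 — application rate: Q/A = 438.5266/30.51494 = 14.371 mm/hr
Therefore the application rate along the lateral = 14.371 mm/hr.
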